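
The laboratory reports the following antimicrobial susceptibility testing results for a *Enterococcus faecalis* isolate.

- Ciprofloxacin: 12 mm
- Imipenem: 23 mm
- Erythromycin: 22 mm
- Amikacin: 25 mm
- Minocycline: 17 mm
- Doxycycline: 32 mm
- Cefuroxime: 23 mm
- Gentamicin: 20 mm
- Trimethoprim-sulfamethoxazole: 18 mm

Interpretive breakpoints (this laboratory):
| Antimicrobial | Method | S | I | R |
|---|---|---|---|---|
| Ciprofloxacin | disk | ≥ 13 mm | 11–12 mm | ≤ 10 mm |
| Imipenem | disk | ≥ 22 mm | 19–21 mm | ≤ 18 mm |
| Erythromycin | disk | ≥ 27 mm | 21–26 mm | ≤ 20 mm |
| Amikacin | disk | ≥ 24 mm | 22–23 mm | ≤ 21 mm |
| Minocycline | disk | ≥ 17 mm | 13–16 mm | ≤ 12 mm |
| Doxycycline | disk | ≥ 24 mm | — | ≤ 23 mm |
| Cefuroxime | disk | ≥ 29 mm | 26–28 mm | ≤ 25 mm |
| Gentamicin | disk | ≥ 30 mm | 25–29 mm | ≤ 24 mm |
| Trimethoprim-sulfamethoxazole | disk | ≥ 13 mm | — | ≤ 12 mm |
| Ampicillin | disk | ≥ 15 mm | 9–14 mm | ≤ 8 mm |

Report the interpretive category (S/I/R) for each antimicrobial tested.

Ciprofloxacin (12 mm) in 11–12 mm ⇒ intermediate
Imipenem 23 mm: ≥ 22 mm → S
Erythromycin: 22 mm is in 21–26 mm → Intermediate
Amikacin (25 mm) ≥ 24 mm — S
Minocycline: 17 mm is ≥ 17 mm — S
Doxycycline 32 mm: ≥ 24 mm — susceptible
Cefuroxime (23 mm) ≤ 25 mm — R
Gentamicin (20 mm) ≤ 24 mm ⇒ Resistant
Trimethoprim-sulfamethoxazole: 18 mm is ≥ 13 mm → susceptible

I, S, I, S, S, S, R, R, S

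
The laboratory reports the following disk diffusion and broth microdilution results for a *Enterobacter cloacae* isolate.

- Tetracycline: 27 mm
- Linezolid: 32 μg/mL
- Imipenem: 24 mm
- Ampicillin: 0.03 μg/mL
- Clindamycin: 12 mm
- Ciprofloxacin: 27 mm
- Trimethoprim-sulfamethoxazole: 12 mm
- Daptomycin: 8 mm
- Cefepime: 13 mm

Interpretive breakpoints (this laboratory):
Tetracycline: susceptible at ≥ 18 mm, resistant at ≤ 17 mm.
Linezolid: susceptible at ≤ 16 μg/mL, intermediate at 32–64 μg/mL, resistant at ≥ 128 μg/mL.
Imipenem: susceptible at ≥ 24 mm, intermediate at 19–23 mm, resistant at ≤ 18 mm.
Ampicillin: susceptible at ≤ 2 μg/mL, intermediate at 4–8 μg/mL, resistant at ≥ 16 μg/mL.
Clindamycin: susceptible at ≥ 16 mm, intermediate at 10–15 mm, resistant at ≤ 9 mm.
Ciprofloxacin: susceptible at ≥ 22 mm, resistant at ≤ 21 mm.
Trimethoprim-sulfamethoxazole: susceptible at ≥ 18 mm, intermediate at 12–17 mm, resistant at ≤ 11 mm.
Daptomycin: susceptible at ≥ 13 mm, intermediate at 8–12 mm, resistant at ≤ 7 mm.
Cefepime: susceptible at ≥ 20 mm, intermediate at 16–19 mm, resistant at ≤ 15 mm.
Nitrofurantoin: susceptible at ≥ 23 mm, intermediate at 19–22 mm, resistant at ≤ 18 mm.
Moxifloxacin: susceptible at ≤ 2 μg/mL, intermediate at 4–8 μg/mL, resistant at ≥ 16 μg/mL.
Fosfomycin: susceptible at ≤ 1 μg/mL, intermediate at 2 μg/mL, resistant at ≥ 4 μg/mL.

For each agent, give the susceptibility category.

Tetracycline 27 mm: ≥ 18 mm → S
Linezolid 32 μg/mL: in 32–64 μg/mL — Intermediate
Imipenem: 24 mm is ≥ 24 mm — susceptible
Ampicillin (0.03 μg/mL) ≤ 2 μg/mL → S
Clindamycin (12 mm) in 10–15 mm — intermediate
Ciprofloxacin: 27 mm is ≥ 22 mm → susceptible
Trimethoprim-sulfamethoxazole 12 mm: in 12–17 mm ⇒ Intermediate
Daptomycin: 8 mm is in 8–12 mm ⇒ I
Cefepime: 13 mm is ≤ 15 mm → Resistant

S, I, S, S, I, S, I, I, R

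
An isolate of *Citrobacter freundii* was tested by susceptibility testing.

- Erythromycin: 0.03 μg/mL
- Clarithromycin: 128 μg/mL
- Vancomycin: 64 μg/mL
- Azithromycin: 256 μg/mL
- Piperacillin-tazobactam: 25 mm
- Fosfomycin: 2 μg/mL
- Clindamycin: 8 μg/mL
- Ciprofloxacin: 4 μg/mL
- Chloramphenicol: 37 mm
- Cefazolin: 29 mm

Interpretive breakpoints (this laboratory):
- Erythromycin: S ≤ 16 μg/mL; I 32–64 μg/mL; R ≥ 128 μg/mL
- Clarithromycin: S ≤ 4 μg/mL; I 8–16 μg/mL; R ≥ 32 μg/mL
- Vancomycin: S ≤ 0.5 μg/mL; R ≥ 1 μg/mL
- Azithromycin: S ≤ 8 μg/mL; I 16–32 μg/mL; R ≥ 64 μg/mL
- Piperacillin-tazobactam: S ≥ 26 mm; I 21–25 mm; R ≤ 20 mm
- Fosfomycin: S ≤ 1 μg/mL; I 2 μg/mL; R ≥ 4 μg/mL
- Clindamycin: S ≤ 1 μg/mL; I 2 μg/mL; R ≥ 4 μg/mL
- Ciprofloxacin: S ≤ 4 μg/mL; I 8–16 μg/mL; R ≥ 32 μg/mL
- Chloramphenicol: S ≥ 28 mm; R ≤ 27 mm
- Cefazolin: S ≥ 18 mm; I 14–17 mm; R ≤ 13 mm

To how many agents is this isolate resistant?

Erythromycin 0.03 μg/mL: ≤ 16 μg/mL → susceptible
Clarithromycin: 128 μg/mL is ≥ 32 μg/mL — resistant
Vancomycin 64 μg/mL: ≥ 1 μg/mL → Resistant
Azithromycin 256 μg/mL: ≥ 64 μg/mL — Resistant
Piperacillin-tazobactam 25 mm: in 21–25 mm ⇒ I
Fosfomycin 2 μg/mL: = 2 μg/mL → Intermediate
Clindamycin: 8 μg/mL is ≥ 4 μg/mL — Resistant
Ciprofloxacin: 4 μg/mL is ≤ 4 μg/mL → susceptible
Chloramphenicol (37 mm) ≥ 28 mm ⇒ susceptible
Cefazolin: 29 mm is ≥ 18 mm ⇒ S
Resistant: 4

4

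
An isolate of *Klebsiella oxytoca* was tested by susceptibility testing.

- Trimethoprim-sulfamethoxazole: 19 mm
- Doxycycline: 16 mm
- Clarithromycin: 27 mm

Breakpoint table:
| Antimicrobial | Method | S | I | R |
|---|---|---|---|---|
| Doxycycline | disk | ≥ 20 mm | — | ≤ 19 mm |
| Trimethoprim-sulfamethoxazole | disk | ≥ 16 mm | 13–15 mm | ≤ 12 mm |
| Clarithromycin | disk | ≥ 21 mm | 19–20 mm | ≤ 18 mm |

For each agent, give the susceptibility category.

S, R, S

Trimethoprim-sulfamethoxazole: 19 mm is ≥ 16 mm ⇒ S
Doxycycline: 16 mm is ≤ 19 mm → R
Clarithromycin 27 mm: ≥ 21 mm → S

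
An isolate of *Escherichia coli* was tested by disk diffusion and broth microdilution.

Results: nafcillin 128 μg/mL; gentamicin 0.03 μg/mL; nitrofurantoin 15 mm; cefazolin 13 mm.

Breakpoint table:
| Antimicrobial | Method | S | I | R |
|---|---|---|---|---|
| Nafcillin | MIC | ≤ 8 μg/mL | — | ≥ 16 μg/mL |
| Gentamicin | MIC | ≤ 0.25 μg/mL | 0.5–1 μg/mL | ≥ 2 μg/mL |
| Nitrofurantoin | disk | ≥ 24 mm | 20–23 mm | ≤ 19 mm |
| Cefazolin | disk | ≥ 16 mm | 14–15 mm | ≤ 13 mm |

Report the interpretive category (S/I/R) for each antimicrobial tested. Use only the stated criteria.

Nafcillin: 128 μg/mL is ≥ 16 μg/mL — Resistant
Gentamicin (0.03 μg/mL) ≤ 0.25 μg/mL ⇒ Susceptible
Nitrofurantoin 15 mm: ≤ 19 mm → resistant
Cefazolin: 13 mm is ≤ 13 mm — R

R, S, R, R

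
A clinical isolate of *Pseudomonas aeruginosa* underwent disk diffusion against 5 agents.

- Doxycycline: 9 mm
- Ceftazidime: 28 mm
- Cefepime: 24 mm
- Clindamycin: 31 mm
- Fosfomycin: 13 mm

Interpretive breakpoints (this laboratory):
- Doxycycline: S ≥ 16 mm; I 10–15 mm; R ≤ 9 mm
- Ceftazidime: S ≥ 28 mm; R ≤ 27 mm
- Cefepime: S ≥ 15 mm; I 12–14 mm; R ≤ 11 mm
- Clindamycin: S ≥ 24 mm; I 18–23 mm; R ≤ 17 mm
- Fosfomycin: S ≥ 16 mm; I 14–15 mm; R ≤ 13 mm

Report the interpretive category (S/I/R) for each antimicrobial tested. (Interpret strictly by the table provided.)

Doxycycline 9 mm: ≤ 9 mm ⇒ resistant
Ceftazidime 28 mm: ≥ 28 mm → susceptible
Cefepime: 24 mm is ≥ 15 mm — susceptible
Clindamycin 31 mm: ≥ 24 mm → S
Fosfomycin (13 mm) ≤ 13 mm — resistant

R, S, S, S, R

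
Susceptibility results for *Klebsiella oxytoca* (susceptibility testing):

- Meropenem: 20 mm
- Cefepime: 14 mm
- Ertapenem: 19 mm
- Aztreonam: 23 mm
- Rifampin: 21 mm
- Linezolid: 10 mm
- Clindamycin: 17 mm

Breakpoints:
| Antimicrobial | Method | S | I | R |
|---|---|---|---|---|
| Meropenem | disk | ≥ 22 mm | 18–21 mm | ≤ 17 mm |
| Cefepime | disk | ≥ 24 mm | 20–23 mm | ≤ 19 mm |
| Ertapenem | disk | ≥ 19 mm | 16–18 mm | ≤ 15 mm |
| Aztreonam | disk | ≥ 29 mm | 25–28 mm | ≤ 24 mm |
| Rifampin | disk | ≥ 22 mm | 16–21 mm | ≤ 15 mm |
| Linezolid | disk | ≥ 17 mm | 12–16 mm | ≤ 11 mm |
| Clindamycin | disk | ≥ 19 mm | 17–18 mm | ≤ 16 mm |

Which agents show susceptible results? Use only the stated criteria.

Meropenem: 20 mm is in 18–21 mm ⇒ Intermediate
Cefepime (14 mm) ≤ 19 mm — Resistant
Ertapenem: 19 mm is ≥ 19 mm ⇒ Susceptible
Aztreonam: 23 mm is ≤ 24 mm ⇒ R
Rifampin 21 mm: in 16–21 mm — intermediate
Linezolid 10 mm: ≤ 11 mm ⇒ R
Clindamycin: 17 mm is in 17–18 mm ⇒ I

ertapenem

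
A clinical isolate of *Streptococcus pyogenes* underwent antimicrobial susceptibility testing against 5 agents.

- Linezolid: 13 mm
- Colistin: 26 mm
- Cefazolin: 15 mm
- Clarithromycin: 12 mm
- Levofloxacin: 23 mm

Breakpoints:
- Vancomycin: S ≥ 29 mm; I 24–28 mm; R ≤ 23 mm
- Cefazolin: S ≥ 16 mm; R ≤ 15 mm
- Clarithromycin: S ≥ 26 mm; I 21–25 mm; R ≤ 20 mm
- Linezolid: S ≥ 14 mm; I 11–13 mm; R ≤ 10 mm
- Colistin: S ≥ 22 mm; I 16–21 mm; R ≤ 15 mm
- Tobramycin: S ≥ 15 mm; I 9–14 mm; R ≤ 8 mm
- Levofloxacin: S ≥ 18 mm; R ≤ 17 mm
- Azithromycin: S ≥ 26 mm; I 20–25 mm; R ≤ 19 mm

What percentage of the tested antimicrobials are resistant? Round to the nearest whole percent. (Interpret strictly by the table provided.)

40%

Linezolid: 13 mm is in 11–13 mm ⇒ I
Colistin (26 mm) ≥ 22 mm — Susceptible
Cefazolin (15 mm) ≤ 15 mm — Resistant
Clarithromycin: 12 mm is ≤ 20 mm → resistant
Levofloxacin 23 mm: ≥ 18 mm → S
Resistant: 2/5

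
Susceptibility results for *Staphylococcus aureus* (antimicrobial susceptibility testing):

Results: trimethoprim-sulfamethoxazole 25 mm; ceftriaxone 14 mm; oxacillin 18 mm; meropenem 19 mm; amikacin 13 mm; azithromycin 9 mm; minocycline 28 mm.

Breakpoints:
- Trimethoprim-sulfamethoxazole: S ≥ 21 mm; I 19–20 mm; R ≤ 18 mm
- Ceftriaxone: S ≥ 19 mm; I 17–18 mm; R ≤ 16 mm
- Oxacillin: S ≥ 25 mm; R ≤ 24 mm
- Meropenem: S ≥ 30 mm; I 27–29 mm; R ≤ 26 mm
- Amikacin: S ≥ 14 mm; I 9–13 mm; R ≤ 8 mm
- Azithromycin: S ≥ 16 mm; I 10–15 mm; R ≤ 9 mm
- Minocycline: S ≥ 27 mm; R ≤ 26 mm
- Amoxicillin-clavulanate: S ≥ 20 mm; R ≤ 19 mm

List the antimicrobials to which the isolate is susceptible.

trimethoprim-sulfamethoxazole, minocycline

Trimethoprim-sulfamethoxazole 25 mm: ≥ 21 mm — Susceptible
Ceftriaxone (14 mm) ≤ 16 mm → R
Oxacillin (18 mm) ≤ 24 mm → Resistant
Meropenem (19 mm) ≤ 26 mm ⇒ R
Amikacin: 13 mm is in 9–13 mm — I
Azithromycin: 9 mm is ≤ 9 mm — R
Minocycline 28 mm: ≥ 27 mm ⇒ Susceptible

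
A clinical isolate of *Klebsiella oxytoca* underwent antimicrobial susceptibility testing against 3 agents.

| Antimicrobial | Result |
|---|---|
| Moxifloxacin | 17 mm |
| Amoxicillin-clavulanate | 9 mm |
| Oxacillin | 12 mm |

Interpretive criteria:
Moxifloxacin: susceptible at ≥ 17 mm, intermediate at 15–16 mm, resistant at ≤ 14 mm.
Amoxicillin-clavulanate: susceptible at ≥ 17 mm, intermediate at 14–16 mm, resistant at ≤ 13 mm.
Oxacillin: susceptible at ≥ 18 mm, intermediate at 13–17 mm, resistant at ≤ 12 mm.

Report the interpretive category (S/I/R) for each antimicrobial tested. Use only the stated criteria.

S, R, R

Moxifloxacin 17 mm: ≥ 17 mm ⇒ Susceptible
Amoxicillin-clavulanate: 9 mm is ≤ 13 mm — Resistant
Oxacillin 12 mm: ≤ 12 mm → resistant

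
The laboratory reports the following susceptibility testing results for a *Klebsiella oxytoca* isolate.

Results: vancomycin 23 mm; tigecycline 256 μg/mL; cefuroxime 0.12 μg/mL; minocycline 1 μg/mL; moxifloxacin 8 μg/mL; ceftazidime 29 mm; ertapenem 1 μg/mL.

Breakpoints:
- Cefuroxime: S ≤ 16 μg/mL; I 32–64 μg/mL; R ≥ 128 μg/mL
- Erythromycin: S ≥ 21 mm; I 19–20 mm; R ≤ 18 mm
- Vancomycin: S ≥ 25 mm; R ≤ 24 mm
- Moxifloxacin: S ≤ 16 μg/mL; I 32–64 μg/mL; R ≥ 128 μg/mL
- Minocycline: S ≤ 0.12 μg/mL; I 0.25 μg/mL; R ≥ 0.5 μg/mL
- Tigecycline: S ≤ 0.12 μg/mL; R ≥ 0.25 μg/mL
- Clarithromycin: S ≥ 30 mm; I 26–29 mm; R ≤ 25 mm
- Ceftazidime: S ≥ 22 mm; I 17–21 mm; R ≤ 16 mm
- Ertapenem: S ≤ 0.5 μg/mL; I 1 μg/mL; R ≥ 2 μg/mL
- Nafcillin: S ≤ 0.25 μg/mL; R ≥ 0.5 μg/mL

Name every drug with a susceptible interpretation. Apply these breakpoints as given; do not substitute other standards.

Vancomycin: 23 mm is ≤ 24 mm → resistant
Tigecycline 256 μg/mL: ≥ 0.25 μg/mL — Resistant
Cefuroxime: 0.12 μg/mL is ≤ 16 μg/mL — susceptible
Minocycline: 1 μg/mL is ≥ 0.5 μg/mL ⇒ Resistant
Moxifloxacin (8 μg/mL) ≤ 16 μg/mL ⇒ S
Ceftazidime (29 mm) ≥ 22 mm → S
Ertapenem: 1 μg/mL is = 1 μg/mL — Intermediate

cefuroxime, moxifloxacin, ceftazidime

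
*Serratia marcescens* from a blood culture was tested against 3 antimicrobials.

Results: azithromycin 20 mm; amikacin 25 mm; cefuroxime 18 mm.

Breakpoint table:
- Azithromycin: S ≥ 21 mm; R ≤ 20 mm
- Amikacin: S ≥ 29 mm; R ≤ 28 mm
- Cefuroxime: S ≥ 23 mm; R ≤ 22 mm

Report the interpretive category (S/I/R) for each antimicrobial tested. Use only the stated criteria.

Azithromycin 20 mm: ≤ 20 mm — Resistant
Amikacin: 25 mm is ≤ 28 mm ⇒ Resistant
Cefuroxime 18 mm: ≤ 22 mm ⇒ Resistant

R, R, R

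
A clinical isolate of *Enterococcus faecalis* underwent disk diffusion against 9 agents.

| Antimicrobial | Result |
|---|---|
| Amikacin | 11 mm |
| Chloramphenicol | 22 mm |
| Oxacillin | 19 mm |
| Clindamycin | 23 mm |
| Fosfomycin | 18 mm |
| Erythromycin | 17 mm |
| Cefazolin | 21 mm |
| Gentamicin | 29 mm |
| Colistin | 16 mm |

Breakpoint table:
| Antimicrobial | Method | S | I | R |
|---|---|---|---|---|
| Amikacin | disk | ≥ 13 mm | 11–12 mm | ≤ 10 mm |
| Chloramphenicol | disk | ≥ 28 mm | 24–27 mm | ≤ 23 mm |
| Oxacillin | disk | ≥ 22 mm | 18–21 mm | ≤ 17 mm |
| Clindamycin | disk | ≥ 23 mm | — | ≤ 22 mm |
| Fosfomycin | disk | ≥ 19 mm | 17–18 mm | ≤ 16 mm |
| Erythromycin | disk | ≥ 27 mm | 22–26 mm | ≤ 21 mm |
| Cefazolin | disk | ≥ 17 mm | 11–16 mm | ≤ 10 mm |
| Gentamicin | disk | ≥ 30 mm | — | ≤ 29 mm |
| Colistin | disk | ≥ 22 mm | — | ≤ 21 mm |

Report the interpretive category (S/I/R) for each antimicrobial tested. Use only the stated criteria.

Amikacin (11 mm) in 11–12 mm → Intermediate
Chloramphenicol 22 mm: ≤ 23 mm → R
Oxacillin (19 mm) in 18–21 mm ⇒ I
Clindamycin 23 mm: ≥ 23 mm — Susceptible
Fosfomycin 18 mm: in 17–18 mm — I
Erythromycin 17 mm: ≤ 21 mm → R
Cefazolin (21 mm) ≥ 17 mm → Susceptible
Gentamicin (29 mm) ≤ 29 mm ⇒ resistant
Colistin 16 mm: ≤ 21 mm → R

I, R, I, S, I, R, S, R, R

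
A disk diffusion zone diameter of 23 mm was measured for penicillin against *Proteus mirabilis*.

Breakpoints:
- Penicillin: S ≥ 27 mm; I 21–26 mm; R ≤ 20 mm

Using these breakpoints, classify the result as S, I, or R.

Intermediate

Penicillin 23 mm: in 21–26 mm — intermediate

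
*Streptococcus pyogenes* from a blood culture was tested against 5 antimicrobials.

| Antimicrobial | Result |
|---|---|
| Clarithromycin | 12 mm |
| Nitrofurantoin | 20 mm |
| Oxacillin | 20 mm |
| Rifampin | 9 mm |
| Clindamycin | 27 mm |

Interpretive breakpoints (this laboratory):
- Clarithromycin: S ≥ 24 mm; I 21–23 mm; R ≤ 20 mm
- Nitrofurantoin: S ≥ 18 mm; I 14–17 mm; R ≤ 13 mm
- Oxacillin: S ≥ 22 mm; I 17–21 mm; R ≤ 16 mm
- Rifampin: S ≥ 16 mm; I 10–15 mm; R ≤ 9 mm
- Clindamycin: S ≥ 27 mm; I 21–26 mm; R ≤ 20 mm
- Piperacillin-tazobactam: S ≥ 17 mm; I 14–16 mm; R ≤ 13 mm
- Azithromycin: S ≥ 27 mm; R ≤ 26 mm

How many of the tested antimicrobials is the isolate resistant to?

Clarithromycin 12 mm: ≤ 20 mm — Resistant
Nitrofurantoin (20 mm) ≥ 18 mm — Susceptible
Oxacillin (20 mm) in 17–21 mm — I
Rifampin: 9 mm is ≤ 9 mm — R
Clindamycin: 27 mm is ≥ 27 mm ⇒ susceptible
Resistant: 2

2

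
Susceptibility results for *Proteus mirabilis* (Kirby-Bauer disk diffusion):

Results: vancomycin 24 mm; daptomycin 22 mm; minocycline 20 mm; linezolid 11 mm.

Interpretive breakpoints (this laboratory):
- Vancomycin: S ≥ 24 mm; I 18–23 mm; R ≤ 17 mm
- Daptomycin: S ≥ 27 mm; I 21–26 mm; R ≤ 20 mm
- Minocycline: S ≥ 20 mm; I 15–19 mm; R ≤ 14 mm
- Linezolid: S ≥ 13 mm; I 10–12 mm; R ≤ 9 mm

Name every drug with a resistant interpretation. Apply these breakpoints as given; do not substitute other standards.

none

Vancomycin (24 mm) ≥ 24 mm ⇒ susceptible
Daptomycin 22 mm: in 21–26 mm — intermediate
Minocycline (20 mm) ≥ 20 mm ⇒ susceptible
Linezolid 11 mm: in 10–12 mm — Intermediate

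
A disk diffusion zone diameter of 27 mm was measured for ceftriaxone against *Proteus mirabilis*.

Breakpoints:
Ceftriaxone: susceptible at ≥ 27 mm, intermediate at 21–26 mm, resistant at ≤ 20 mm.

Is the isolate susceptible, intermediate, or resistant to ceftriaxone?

Ceftriaxone (27 mm) ≥ 27 mm → S

S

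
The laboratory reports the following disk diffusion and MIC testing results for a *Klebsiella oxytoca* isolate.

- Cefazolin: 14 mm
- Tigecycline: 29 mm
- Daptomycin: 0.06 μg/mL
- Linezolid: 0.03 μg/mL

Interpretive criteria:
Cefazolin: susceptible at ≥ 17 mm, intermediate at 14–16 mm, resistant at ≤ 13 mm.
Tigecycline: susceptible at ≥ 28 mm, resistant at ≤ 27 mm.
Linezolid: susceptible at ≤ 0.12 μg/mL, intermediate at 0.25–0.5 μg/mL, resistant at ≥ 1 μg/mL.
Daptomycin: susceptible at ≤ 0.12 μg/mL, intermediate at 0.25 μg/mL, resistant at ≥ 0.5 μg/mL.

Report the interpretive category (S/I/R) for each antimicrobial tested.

I, S, S, S

Cefazolin: 14 mm is in 14–16 mm — I
Tigecycline (29 mm) ≥ 28 mm ⇒ Susceptible
Daptomycin: 0.06 μg/mL is ≤ 0.12 μg/mL → susceptible
Linezolid 0.03 μg/mL: ≤ 0.12 μg/mL → S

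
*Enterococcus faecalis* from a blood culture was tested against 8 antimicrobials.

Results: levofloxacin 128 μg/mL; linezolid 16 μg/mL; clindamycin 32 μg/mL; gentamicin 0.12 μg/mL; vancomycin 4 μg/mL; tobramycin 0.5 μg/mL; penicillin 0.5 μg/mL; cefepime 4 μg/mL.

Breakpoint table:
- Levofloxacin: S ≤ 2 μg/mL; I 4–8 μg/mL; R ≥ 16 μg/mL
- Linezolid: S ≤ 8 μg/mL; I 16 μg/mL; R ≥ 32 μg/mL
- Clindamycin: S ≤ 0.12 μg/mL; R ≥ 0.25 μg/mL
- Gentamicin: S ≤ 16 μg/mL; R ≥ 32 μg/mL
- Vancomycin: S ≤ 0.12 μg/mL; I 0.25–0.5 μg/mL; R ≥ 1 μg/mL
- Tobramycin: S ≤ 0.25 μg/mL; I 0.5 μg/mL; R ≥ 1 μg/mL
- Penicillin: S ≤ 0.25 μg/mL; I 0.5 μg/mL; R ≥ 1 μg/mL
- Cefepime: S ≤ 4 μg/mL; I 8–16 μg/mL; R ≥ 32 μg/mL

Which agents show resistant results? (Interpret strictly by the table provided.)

levofloxacin, clindamycin, vancomycin

Levofloxacin (128 μg/mL) ≥ 16 μg/mL ⇒ Resistant
Linezolid (16 μg/mL) = 16 μg/mL — intermediate
Clindamycin 32 μg/mL: ≥ 0.25 μg/mL ⇒ Resistant
Gentamicin 0.12 μg/mL: ≤ 16 μg/mL — Susceptible
Vancomycin 4 μg/mL: ≥ 1 μg/mL → R
Tobramycin (0.5 μg/mL) = 0.5 μg/mL — intermediate
Penicillin: 0.5 μg/mL is = 0.5 μg/mL — I
Cefepime: 4 μg/mL is ≤ 4 μg/mL → Susceptible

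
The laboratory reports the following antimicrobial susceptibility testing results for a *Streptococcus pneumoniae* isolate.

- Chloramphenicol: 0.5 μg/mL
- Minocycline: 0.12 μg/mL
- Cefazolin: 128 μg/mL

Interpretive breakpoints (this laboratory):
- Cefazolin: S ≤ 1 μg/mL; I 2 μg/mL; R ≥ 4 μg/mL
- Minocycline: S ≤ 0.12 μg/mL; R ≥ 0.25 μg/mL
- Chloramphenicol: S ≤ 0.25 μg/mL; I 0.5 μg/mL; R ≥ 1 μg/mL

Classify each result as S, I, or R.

Chloramphenicol (0.5 μg/mL) = 0.5 μg/mL → intermediate
Minocycline 0.12 μg/mL: ≤ 0.12 μg/mL ⇒ S
Cefazolin 128 μg/mL: ≥ 4 μg/mL — resistant

I, S, R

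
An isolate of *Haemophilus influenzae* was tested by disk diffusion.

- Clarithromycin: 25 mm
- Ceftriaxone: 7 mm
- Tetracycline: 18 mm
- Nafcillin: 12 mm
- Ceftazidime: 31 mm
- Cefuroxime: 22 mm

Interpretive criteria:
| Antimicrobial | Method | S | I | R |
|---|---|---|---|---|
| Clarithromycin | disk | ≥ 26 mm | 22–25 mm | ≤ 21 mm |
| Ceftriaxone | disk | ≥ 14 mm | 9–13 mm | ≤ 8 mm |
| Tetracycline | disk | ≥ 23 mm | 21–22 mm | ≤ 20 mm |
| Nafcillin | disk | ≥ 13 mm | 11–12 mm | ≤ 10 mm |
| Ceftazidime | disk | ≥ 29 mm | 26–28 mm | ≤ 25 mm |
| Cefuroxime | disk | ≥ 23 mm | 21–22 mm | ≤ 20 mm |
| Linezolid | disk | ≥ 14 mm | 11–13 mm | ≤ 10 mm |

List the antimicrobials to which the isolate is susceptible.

ceftazidime

Clarithromycin: 25 mm is in 22–25 mm ⇒ Intermediate
Ceftriaxone: 7 mm is ≤ 8 mm — Resistant
Tetracycline 18 mm: ≤ 20 mm → resistant
Nafcillin: 12 mm is in 11–12 mm ⇒ I
Ceftazidime: 31 mm is ≥ 29 mm → Susceptible
Cefuroxime (22 mm) in 21–22 mm — Intermediate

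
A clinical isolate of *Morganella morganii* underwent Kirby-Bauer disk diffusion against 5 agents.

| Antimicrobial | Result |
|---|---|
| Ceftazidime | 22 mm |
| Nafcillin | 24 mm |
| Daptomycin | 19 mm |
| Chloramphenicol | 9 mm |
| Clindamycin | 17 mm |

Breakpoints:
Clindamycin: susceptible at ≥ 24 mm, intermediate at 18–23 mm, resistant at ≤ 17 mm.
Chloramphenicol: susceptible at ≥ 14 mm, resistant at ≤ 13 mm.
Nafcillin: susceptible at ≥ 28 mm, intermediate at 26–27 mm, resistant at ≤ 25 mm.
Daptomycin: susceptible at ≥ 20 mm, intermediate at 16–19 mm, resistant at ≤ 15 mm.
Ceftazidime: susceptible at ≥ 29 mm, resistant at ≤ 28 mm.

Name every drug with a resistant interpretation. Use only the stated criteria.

Ceftazidime 22 mm: ≤ 28 mm — R
Nafcillin 24 mm: ≤ 25 mm ⇒ R
Daptomycin 19 mm: in 16–19 mm → intermediate
Chloramphenicol (9 mm) ≤ 13 mm → Resistant
Clindamycin: 17 mm is ≤ 17 mm — R

ceftazidime, nafcillin, chloramphenicol, clindamycin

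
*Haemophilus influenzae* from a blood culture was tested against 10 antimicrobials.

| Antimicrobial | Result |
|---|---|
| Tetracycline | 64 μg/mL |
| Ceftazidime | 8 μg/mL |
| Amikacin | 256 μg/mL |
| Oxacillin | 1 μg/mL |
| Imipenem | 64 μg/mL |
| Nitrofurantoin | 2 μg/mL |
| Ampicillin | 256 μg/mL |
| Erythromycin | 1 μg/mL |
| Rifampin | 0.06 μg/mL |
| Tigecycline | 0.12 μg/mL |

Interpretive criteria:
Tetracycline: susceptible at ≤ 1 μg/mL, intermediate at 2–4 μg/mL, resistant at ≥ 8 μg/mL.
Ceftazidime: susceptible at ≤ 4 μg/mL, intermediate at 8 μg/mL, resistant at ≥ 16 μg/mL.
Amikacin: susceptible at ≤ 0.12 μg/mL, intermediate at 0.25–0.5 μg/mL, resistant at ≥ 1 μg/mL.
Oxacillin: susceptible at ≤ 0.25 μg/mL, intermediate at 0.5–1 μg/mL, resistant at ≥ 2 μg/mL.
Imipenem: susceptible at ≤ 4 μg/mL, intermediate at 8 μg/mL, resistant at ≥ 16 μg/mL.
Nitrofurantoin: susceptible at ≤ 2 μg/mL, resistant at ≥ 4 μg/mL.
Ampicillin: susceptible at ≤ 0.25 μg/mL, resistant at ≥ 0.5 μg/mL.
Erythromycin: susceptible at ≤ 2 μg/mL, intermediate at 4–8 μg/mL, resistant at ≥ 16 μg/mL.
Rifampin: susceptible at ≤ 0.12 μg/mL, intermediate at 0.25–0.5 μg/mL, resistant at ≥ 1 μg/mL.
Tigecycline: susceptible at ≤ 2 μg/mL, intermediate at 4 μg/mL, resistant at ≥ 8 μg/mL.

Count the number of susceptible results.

Tetracycline 64 μg/mL: ≥ 8 μg/mL → R
Ceftazidime: 8 μg/mL is = 8 μg/mL → Intermediate
Amikacin 256 μg/mL: ≥ 1 μg/mL → R
Oxacillin (1 μg/mL) in 0.5–1 μg/mL → intermediate
Imipenem: 64 μg/mL is ≥ 16 μg/mL — Resistant
Nitrofurantoin: 2 μg/mL is ≤ 2 μg/mL → susceptible
Ampicillin 256 μg/mL: ≥ 0.5 μg/mL — R
Erythromycin 1 μg/mL: ≤ 2 μg/mL — Susceptible
Rifampin (0.06 μg/mL) ≤ 0.12 μg/mL ⇒ Susceptible
Tigecycline: 0.12 μg/mL is ≤ 2 μg/mL — susceptible
Susceptible: 4

4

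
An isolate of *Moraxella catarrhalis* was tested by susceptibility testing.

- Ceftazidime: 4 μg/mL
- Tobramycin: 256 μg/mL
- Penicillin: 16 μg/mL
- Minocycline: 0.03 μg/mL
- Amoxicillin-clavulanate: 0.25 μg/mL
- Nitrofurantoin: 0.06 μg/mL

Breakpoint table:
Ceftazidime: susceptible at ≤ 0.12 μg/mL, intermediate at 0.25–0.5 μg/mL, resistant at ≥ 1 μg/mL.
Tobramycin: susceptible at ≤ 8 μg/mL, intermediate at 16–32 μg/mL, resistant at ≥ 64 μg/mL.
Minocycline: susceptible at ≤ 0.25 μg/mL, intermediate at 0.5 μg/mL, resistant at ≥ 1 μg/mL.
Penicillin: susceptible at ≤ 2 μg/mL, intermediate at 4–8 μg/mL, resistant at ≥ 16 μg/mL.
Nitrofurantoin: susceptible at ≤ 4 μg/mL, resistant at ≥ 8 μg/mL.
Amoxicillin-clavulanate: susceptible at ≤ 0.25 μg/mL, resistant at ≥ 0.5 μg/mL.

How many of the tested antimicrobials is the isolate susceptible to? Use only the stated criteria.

Ceftazidime: 4 μg/mL is ≥ 1 μg/mL ⇒ resistant
Tobramycin (256 μg/mL) ≥ 64 μg/mL → R
Penicillin (16 μg/mL) ≥ 16 μg/mL — resistant
Minocycline: 0.03 μg/mL is ≤ 0.25 μg/mL ⇒ susceptible
Amoxicillin-clavulanate 0.25 μg/mL: ≤ 0.25 μg/mL — Susceptible
Nitrofurantoin: 0.06 μg/mL is ≤ 4 μg/mL — Susceptible
Susceptible: 3

3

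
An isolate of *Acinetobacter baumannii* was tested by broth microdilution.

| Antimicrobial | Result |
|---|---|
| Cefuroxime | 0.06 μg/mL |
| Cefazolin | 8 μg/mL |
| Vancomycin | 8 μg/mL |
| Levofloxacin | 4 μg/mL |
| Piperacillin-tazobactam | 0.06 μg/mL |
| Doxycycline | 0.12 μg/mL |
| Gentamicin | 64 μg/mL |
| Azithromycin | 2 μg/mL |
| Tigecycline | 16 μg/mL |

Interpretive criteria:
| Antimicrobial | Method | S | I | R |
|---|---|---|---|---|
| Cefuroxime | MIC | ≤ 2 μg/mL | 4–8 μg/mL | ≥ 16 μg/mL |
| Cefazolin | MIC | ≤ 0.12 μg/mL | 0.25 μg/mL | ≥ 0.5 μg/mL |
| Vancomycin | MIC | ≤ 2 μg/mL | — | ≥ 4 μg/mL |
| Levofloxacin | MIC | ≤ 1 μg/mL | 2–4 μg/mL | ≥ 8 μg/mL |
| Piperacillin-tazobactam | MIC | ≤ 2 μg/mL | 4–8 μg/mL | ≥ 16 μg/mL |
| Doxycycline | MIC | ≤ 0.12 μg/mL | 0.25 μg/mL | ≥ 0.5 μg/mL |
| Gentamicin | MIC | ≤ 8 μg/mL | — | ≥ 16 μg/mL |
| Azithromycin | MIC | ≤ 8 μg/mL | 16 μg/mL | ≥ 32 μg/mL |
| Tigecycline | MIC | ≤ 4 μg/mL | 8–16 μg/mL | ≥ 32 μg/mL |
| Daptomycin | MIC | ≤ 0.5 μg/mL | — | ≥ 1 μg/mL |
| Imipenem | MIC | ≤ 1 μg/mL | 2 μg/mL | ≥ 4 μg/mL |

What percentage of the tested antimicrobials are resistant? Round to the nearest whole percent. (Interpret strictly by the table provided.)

33%

Cefuroxime: 0.06 μg/mL is ≤ 2 μg/mL — Susceptible
Cefazolin: 8 μg/mL is ≥ 0.5 μg/mL ⇒ Resistant
Vancomycin 8 μg/mL: ≥ 4 μg/mL ⇒ Resistant
Levofloxacin: 4 μg/mL is in 2–4 μg/mL → Intermediate
Piperacillin-tazobactam 0.06 μg/mL: ≤ 2 μg/mL — Susceptible
Doxycycline (0.12 μg/mL) ≤ 0.12 μg/mL ⇒ susceptible
Gentamicin 64 μg/mL: ≥ 16 μg/mL → resistant
Azithromycin 2 μg/mL: ≤ 8 μg/mL → S
Tigecycline (16 μg/mL) in 8–16 μg/mL → Intermediate
Resistant: 3/9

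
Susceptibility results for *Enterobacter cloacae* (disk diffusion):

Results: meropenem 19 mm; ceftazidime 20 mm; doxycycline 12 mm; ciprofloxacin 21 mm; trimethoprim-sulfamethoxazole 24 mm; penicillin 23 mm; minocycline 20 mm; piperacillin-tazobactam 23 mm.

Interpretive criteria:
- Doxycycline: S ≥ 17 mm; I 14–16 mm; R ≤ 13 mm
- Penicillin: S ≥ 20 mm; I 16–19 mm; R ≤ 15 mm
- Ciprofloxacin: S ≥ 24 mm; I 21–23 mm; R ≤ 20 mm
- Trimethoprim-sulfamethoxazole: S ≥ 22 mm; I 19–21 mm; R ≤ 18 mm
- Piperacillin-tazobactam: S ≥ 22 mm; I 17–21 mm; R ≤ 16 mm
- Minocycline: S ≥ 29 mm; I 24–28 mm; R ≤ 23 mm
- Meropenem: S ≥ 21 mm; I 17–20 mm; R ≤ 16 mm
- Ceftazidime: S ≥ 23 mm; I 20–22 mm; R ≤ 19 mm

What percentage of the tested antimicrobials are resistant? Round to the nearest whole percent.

25%

Meropenem 19 mm: in 17–20 mm → Intermediate
Ceftazidime (20 mm) in 20–22 mm → I
Doxycycline 12 mm: ≤ 13 mm → resistant
Ciprofloxacin 21 mm: in 21–23 mm — I
Trimethoprim-sulfamethoxazole (24 mm) ≥ 22 mm ⇒ S
Penicillin (23 mm) ≥ 20 mm → Susceptible
Minocycline: 20 mm is ≤ 23 mm — resistant
Piperacillin-tazobactam 23 mm: ≥ 22 mm ⇒ Susceptible
Resistant: 2/8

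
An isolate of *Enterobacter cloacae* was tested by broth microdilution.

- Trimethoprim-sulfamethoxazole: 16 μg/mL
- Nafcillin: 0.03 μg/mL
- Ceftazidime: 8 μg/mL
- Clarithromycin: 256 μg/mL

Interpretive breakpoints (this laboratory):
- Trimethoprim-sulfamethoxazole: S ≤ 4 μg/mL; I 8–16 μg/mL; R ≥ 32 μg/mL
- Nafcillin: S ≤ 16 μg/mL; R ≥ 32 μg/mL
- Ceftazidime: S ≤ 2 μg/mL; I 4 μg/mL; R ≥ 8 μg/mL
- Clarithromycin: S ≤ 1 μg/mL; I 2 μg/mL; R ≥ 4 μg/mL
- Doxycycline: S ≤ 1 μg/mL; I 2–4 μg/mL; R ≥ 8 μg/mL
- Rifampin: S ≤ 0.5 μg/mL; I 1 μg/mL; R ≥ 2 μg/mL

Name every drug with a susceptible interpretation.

nafcillin

Trimethoprim-sulfamethoxazole: 16 μg/mL is in 8–16 μg/mL — I
Nafcillin 0.03 μg/mL: ≤ 16 μg/mL ⇒ Susceptible
Ceftazidime: 8 μg/mL is ≥ 8 μg/mL — Resistant
Clarithromycin (256 μg/mL) ≥ 4 μg/mL → resistant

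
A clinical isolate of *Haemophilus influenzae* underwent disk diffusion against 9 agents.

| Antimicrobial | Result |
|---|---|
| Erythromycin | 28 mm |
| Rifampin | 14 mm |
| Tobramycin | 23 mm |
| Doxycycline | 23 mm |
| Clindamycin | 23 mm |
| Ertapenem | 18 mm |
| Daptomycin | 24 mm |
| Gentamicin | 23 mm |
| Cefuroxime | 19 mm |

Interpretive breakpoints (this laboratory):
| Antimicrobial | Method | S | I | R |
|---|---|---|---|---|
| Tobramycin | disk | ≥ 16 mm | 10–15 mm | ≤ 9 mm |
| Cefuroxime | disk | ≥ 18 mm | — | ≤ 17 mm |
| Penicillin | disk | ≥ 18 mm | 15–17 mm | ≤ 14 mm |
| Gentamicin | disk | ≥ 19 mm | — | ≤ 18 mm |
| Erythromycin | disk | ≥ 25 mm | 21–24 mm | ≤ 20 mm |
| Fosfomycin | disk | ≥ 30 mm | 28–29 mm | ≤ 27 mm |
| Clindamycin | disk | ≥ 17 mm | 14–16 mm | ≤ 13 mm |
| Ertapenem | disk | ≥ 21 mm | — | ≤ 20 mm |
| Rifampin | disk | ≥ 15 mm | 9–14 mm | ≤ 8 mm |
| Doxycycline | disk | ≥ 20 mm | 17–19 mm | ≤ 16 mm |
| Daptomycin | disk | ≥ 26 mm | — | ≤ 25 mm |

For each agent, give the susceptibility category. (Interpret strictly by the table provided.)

S, I, S, S, S, R, R, S, S

Erythromycin (28 mm) ≥ 25 mm → Susceptible
Rifampin (14 mm) in 9–14 mm — I
Tobramycin: 23 mm is ≥ 16 mm → S
Doxycycline: 23 mm is ≥ 20 mm — S
Clindamycin (23 mm) ≥ 17 mm — susceptible
Ertapenem: 18 mm is ≤ 20 mm ⇒ R
Daptomycin (24 mm) ≤ 25 mm ⇒ resistant
Gentamicin: 23 mm is ≥ 19 mm → susceptible
Cefuroxime: 19 mm is ≥ 18 mm — S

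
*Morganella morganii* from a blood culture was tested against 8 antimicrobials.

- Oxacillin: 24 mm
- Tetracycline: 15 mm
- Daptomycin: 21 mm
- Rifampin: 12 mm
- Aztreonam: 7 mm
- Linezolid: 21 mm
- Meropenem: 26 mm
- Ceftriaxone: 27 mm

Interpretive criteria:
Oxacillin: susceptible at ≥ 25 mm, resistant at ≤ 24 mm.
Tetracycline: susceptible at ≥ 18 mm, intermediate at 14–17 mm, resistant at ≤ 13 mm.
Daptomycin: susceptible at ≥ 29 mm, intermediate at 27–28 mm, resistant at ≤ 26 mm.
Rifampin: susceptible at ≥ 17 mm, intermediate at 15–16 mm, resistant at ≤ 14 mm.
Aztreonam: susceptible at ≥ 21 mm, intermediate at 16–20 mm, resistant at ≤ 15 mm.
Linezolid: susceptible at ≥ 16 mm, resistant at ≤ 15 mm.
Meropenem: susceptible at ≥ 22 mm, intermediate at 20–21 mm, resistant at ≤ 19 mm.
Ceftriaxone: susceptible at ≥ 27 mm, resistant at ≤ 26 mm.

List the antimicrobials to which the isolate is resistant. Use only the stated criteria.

oxacillin, daptomycin, rifampin, aztreonam

Oxacillin 24 mm: ≤ 24 mm ⇒ Resistant
Tetracycline: 15 mm is in 14–17 mm — intermediate
Daptomycin (21 mm) ≤ 26 mm → Resistant
Rifampin 12 mm: ≤ 14 mm — resistant
Aztreonam (7 mm) ≤ 15 mm → Resistant
Linezolid: 21 mm is ≥ 16 mm ⇒ S
Meropenem: 26 mm is ≥ 22 mm ⇒ susceptible
Ceftriaxone (27 mm) ≥ 27 mm — Susceptible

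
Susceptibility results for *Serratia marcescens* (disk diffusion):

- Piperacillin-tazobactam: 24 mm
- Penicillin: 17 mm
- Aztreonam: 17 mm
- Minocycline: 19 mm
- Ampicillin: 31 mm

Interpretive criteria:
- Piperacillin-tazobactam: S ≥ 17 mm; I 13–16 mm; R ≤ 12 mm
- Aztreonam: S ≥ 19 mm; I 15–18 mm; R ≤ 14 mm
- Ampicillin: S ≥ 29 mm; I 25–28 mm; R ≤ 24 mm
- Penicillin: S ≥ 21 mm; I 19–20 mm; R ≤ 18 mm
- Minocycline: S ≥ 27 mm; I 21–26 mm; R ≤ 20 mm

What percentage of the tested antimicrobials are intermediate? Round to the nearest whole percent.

Piperacillin-tazobactam (24 mm) ≥ 17 mm → S
Penicillin: 17 mm is ≤ 18 mm — R
Aztreonam: 17 mm is in 15–18 mm → intermediate
Minocycline 19 mm: ≤ 20 mm ⇒ Resistant
Ampicillin: 31 mm is ≥ 29 mm ⇒ susceptible
Intermediate: 1/5

20%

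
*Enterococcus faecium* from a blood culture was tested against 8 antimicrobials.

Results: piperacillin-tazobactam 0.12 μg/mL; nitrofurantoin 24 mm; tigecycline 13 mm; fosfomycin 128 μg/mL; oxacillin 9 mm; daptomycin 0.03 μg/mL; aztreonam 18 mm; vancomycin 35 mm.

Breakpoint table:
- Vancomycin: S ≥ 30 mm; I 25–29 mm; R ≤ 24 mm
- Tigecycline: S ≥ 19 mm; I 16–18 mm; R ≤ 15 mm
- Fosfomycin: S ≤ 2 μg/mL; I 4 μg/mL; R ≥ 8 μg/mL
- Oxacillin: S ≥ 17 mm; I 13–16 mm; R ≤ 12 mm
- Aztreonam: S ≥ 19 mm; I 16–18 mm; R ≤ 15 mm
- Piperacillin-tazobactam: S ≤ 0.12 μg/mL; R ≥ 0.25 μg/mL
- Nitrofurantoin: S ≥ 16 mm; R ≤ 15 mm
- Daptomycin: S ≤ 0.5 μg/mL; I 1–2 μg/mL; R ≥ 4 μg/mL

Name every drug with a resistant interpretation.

Piperacillin-tazobactam (0.12 μg/mL) ≤ 0.12 μg/mL → Susceptible
Nitrofurantoin 24 mm: ≥ 16 mm → S
Tigecycline: 13 mm is ≤ 15 mm — Resistant
Fosfomycin (128 μg/mL) ≥ 8 μg/mL → Resistant
Oxacillin 9 mm: ≤ 12 mm — R
Daptomycin: 0.03 μg/mL is ≤ 0.5 μg/mL ⇒ Susceptible
Aztreonam (18 mm) in 16–18 mm ⇒ I
Vancomycin (35 mm) ≥ 30 mm → susceptible

tigecycline, fosfomycin, oxacillin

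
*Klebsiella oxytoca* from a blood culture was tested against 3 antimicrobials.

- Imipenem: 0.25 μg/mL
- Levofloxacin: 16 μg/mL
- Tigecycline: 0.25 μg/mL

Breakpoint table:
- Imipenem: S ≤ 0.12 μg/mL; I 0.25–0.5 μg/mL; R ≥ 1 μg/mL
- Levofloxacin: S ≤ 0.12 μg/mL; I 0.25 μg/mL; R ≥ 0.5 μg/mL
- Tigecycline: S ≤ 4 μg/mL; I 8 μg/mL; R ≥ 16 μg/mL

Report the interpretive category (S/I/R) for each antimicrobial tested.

I, R, S

Imipenem (0.25 μg/mL) in 0.25–0.5 μg/mL — I
Levofloxacin: 16 μg/mL is ≥ 0.5 μg/mL ⇒ R
Tigecycline: 0.25 μg/mL is ≤ 4 μg/mL — Susceptible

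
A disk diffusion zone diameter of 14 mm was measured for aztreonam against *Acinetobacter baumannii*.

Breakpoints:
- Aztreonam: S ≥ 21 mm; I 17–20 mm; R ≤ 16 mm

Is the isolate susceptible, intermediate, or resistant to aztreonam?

Resistant

Aztreonam (14 mm) ≤ 16 mm → Resistant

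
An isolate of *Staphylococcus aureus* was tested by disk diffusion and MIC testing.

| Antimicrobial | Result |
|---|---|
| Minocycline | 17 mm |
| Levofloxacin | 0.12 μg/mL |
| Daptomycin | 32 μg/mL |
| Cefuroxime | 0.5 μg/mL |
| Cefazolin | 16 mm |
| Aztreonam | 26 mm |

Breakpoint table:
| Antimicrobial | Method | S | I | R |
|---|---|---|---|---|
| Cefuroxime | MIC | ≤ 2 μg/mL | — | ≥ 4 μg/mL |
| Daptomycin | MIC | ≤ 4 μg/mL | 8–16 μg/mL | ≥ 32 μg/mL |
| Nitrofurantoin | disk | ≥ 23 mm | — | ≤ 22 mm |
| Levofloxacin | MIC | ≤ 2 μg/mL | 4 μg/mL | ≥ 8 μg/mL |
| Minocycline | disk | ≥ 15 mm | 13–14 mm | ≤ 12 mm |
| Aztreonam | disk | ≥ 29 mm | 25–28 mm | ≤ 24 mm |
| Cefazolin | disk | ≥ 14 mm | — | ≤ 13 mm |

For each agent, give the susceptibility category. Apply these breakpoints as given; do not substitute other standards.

Minocycline: 17 mm is ≥ 15 mm → susceptible
Levofloxacin: 0.12 μg/mL is ≤ 2 μg/mL ⇒ Susceptible
Daptomycin (32 μg/mL) ≥ 32 μg/mL — Resistant
Cefuroxime 0.5 μg/mL: ≤ 2 μg/mL ⇒ Susceptible
Cefazolin 16 mm: ≥ 14 mm ⇒ S
Aztreonam (26 mm) in 25–28 mm ⇒ I

S, S, R, S, S, I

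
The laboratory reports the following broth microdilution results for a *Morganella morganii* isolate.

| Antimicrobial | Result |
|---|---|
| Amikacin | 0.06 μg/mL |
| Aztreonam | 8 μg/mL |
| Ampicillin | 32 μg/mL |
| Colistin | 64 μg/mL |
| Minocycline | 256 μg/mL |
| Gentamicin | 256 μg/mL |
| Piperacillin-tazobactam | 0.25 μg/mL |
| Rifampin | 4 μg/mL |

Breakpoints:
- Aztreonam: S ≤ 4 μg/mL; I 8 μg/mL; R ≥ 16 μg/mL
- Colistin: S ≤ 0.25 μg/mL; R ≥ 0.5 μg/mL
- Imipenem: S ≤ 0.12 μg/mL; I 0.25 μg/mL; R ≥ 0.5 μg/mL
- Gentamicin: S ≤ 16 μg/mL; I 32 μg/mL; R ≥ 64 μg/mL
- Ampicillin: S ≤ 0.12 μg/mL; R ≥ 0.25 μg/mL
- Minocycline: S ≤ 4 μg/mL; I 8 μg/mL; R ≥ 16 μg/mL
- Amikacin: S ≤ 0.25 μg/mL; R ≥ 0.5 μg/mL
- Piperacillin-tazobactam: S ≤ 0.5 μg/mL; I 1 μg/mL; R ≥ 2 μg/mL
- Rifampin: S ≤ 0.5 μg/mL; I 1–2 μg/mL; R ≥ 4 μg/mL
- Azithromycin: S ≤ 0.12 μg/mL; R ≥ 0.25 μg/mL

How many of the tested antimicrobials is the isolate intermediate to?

Amikacin 0.06 μg/mL: ≤ 0.25 μg/mL — S
Aztreonam: 8 μg/mL is = 8 μg/mL → Intermediate
Ampicillin: 32 μg/mL is ≥ 0.25 μg/mL ⇒ Resistant
Colistin (64 μg/mL) ≥ 0.5 μg/mL → resistant
Minocycline (256 μg/mL) ≥ 16 μg/mL ⇒ Resistant
Gentamicin 256 μg/mL: ≥ 64 μg/mL ⇒ resistant
Piperacillin-tazobactam (0.25 μg/mL) ≤ 0.5 μg/mL → S
Rifampin 4 μg/mL: ≥ 4 μg/mL → R
Intermediate: 1

1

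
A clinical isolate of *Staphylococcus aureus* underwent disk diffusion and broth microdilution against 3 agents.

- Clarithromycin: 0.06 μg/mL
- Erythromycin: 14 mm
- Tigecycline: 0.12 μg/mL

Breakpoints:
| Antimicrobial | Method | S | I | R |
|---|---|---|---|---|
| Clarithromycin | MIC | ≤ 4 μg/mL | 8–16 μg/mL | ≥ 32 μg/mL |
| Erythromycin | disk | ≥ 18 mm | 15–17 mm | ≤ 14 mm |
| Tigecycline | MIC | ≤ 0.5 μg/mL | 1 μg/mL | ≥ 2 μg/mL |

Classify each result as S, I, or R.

Clarithromycin (0.06 μg/mL) ≤ 4 μg/mL — S
Erythromycin (14 mm) ≤ 14 mm ⇒ R
Tigecycline: 0.12 μg/mL is ≤ 0.5 μg/mL — Susceptible

S, R, S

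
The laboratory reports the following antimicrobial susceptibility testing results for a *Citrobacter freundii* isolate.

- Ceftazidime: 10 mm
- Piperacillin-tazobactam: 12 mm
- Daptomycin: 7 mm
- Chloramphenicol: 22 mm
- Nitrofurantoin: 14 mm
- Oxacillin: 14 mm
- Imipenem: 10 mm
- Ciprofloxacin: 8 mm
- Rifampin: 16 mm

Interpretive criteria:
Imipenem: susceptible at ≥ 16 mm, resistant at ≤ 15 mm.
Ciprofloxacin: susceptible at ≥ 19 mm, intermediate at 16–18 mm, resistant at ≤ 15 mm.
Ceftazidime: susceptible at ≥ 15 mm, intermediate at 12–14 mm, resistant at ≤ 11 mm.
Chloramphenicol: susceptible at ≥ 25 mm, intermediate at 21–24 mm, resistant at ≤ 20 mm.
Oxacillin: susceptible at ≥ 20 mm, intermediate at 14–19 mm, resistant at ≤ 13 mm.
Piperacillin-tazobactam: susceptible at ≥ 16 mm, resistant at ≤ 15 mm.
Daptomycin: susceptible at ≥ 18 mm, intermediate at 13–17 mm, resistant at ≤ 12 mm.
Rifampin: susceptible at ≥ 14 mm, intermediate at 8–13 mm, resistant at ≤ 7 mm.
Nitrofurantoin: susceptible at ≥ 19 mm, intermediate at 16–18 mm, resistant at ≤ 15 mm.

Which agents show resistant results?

ceftazidime, piperacillin-tazobactam, daptomycin, nitrofurantoin, imipenem, ciprofloxacin

Ceftazidime 10 mm: ≤ 11 mm ⇒ Resistant
Piperacillin-tazobactam (12 mm) ≤ 15 mm ⇒ Resistant
Daptomycin: 7 mm is ≤ 12 mm — R
Chloramphenicol: 22 mm is in 21–24 mm ⇒ intermediate
Nitrofurantoin: 14 mm is ≤ 15 mm ⇒ R
Oxacillin: 14 mm is in 14–19 mm — I
Imipenem 10 mm: ≤ 15 mm ⇒ resistant
Ciprofloxacin: 8 mm is ≤ 15 mm — R
Rifampin (16 mm) ≥ 14 mm → susceptible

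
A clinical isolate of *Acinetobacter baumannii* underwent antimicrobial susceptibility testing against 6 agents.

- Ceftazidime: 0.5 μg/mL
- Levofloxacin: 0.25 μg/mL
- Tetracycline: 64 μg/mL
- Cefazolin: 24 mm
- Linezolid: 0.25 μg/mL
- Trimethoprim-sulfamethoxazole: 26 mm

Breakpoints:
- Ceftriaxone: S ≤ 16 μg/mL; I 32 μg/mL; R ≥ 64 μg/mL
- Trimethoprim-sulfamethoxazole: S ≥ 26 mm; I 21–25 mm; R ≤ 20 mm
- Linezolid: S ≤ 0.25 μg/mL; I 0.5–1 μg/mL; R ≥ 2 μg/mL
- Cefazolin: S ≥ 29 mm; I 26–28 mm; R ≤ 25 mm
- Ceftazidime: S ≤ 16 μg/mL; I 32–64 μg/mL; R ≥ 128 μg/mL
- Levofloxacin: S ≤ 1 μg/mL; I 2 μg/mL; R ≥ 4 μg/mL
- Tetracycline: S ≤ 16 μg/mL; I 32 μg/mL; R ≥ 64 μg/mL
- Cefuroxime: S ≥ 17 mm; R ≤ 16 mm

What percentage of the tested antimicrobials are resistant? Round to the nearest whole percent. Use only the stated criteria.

33%

Ceftazidime (0.5 μg/mL) ≤ 16 μg/mL — S
Levofloxacin (0.25 μg/mL) ≤ 1 μg/mL → S
Tetracycline: 64 μg/mL is ≥ 64 μg/mL ⇒ Resistant
Cefazolin 24 mm: ≤ 25 mm → R
Linezolid: 0.25 μg/mL is ≤ 0.25 μg/mL ⇒ S
Trimethoprim-sulfamethoxazole 26 mm: ≥ 26 mm ⇒ susceptible
Resistant: 2/6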